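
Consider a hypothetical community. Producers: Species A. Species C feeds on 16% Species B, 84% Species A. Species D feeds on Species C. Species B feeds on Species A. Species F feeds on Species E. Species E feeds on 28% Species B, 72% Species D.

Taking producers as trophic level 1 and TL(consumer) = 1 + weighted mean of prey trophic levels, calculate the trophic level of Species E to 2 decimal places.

3.84

Species B: 1 + 1 = 2
Species C: 1 + (0.16×2 + 0.84×1) = 2.16
Species D: 1 + 2.16 = 3.16
Species E: 1 + (0.28×2 + 0.72×3.16) = 3.8352
Species F: 1 + 3.8352 = 4.8352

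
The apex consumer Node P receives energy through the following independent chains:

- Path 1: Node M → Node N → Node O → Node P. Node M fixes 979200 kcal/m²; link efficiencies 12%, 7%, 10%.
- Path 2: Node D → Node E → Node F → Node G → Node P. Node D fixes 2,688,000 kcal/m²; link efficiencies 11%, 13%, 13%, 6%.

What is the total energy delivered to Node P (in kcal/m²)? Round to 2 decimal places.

1122.35 kcal/m²

Path 1: 979200 × 0.12 × 0.07 × 0.1 = 822.528 kcal/m²
Path 2: 2688000 × 0.11 × 0.13 × 0.13 × 0.06 = 299.81952 kcal/m²
Total at Node P: 822.528 + 299.81952 = 1122.34752 kcal/m²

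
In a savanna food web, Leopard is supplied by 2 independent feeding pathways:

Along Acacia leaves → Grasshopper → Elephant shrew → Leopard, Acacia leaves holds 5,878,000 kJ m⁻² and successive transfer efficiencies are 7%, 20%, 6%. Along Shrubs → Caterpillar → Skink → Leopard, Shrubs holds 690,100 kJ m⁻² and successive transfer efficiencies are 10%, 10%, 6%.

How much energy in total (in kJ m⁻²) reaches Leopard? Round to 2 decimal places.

Via Acacia leaves: 5878000 × 0.07 × 0.2 × 0.06 = 4937.52 kJ m⁻²
Via Shrubs: 690100 × 0.1 × 0.1 × 0.06 = 414.06 kJ m⁻²
Total at Leopard: 4937.52 + 414.06 = 5351.58 kJ m⁻²

5351.58 kJ m⁻²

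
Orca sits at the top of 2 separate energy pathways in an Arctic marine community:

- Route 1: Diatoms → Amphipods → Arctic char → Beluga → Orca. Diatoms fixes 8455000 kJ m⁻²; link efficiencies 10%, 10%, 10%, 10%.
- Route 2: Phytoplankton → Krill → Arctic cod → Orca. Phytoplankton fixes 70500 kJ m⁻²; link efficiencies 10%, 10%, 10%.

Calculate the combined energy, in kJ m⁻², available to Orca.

Route 1: 8455000 × 0.1 × 0.1 × 0.1 × 0.1 = 845.5 kJ m⁻²
Route 2: 70500 × 0.1 × 0.1 × 0.1 = 70.5 kJ m⁻²
Total at Orca: 845.5 + 70.5 = 916 kJ m⁻²

916 kJ m⁻²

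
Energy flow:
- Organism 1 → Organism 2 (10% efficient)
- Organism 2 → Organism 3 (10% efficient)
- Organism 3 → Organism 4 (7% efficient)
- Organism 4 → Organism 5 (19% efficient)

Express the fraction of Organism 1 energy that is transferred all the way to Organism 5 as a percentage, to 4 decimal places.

Product of link efficiencies: 0.1 × 0.1 × 0.07 × 0.19 = 0.000133
As a percentage: 0.000133 × 100 = 0.0133%

0.0133%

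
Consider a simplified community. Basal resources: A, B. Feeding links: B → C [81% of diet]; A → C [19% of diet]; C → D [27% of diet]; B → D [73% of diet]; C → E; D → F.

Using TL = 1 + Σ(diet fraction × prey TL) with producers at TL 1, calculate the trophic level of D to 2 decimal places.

C: 1 + (0.81×1 + 0.19×1) = 2
D: 1 + (0.27×2 + 0.73×1) = 2.27
E: 1 + 2 = 3
F: 1 + 2.27 = 3.27

2.27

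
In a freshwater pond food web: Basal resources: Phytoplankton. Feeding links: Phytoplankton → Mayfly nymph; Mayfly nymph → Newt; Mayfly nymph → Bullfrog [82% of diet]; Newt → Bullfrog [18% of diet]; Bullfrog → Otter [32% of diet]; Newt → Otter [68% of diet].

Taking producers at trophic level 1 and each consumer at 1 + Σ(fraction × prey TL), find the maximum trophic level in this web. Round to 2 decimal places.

4.06

Mayfly nymph: 1 + 1 = 2
Newt: 1 + 2 = 3
Bullfrog: 1 + (0.82×2 + 0.18×3) = 3.18
Otter: 1 + (0.32×3.18 + 0.68×3) = 4.0576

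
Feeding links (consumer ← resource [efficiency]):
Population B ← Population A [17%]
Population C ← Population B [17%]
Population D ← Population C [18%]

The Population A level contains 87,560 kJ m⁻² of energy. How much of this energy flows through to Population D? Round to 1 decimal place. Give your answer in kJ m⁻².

455.5 kJ m⁻²

Population B: 87560 × 0.17 = 14885.2 kJ m⁻²
Population C: 14885.2 × 0.17 = 2530.484 kJ m⁻²
Population D: 2530.484 × 0.18 = 455.48712 kJ m⁻²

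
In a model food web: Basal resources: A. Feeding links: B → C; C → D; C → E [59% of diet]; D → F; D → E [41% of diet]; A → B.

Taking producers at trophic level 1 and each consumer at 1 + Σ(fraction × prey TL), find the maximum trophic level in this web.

5

B: 1 + 1 = 2
C: 1 + 2 = 3
D: 1 + 3 = 4
E: 1 + (0.59×3 + 0.41×4) = 4.41
F: 1 + 4 = 5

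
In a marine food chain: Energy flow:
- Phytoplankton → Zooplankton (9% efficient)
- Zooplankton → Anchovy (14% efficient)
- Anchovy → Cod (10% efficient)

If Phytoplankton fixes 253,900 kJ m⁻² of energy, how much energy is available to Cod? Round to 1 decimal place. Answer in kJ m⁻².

319.9 kJ m⁻²

Zooplankton: 253900 × 0.09 = 22851 kJ m⁻²
Anchovy: 22851 × 0.14 = 3199.14 kJ m⁻²
Cod: 3199.14 × 0.1 = 319.914 kJ m⁻²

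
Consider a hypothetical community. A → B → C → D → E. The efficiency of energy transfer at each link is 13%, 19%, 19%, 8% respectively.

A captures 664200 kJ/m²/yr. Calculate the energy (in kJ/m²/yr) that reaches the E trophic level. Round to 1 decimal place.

B: 664200 × 0.13 = 86346 kJ/m²/yr
C: 86346 × 0.19 = 16405.74 kJ/m²/yr
D: 16405.74 × 0.19 = 3117.0906 kJ/m²/yr
E: 3117.0906 × 0.08 = 249.367248 kJ/m²/yr

249.4 kJ/m²/yr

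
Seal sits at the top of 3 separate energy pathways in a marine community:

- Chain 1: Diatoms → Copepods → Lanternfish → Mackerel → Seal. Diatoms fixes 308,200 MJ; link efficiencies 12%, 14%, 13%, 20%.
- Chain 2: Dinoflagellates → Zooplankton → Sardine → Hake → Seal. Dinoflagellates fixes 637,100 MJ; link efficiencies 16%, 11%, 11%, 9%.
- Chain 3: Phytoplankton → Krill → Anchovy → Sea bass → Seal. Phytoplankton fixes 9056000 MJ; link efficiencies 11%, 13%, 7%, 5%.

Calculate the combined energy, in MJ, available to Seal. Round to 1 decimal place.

Chain 1: 308200 × 0.12 × 0.14 × 0.13 × 0.2 = 134.62176 MJ
Chain 2: 637100 × 0.16 × 0.11 × 0.11 × 0.09 = 111.008304 MJ
Chain 3: 9056000 × 0.11 × 0.13 × 0.07 × 0.05 = 453.2528 MJ
Total at Seal: 134.62176 + 111.008304 + 453.2528 = 698.882864 MJ

698.9 MJ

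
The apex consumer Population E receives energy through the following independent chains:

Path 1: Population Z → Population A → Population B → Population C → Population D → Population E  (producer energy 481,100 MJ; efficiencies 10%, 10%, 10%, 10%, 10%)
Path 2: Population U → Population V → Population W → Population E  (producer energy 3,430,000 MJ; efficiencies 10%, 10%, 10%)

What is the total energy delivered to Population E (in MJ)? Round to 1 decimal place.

Path 1: 481100 × 0.1 × 0.1 × 0.1 × 0.1 × 0.1 = 4.811 MJ
Path 2: 3430000 × 0.1 × 0.1 × 0.1 = 3430 MJ
Total at Population E: 4.811 + 3430 = 3434.811 MJ

3434.8 MJ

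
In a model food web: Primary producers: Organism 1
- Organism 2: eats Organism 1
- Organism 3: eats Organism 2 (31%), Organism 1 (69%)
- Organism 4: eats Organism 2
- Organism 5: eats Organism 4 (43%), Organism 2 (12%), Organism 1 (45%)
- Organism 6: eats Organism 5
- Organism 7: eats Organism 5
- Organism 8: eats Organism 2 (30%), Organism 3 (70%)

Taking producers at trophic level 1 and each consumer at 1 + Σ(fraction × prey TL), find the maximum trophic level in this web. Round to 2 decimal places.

Organism 2: 1 + 1 = 2
Organism 3: 1 + (0.31×2 + 0.69×1) = 2.31
Organism 4: 1 + 2 = 3
Organism 5: 1 + (0.43×3 + 0.12×2 + 0.45×1) = 2.98
Organism 6: 1 + 2.98 = 3.98
Organism 7: 1 + 2.98 = 3.98
Organism 8: 1 + (0.3×2 + 0.7×2.31) = 3.217

3.98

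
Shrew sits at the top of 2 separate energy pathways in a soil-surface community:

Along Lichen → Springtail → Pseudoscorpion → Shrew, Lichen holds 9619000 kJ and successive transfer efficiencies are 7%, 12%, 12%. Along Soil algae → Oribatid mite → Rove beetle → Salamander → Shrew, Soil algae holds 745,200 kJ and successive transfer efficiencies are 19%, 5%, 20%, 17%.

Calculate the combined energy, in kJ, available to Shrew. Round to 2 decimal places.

Via Lichen: 9619000 × 0.07 × 0.12 × 0.12 = 9695.952 kJ
Via Soil algae: 745200 × 0.19 × 0.05 × 0.2 × 0.17 = 240.6996 kJ
Total at Shrew: 9695.952 + 240.6996 = 9936.6516 kJ

9936.65 kJ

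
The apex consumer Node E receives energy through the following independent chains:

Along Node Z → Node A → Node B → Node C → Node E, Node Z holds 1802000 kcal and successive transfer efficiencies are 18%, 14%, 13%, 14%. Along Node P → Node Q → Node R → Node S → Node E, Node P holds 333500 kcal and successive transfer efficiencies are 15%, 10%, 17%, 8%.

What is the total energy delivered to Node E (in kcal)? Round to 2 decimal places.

Via Node Z: 1802000 × 0.18 × 0.14 × 0.13 × 0.14 = 826.46928 kcal
Via Node P: 333500 × 0.15 × 0.1 × 0.17 × 0.08 = 68.034 kcal
Total at Node E: 826.46928 + 68.034 = 894.50328 kcal

894.50 kcal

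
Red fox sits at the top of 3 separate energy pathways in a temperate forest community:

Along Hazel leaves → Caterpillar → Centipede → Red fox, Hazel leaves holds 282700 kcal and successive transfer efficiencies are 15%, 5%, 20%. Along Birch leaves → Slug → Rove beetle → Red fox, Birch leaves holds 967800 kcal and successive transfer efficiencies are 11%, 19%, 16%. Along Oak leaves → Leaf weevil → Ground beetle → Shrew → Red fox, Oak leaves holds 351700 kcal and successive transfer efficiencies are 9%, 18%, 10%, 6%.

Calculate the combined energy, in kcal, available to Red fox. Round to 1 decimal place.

Via Hazel leaves: 282700 × 0.15 × 0.05 × 0.2 = 424.05 kcal
Via Birch leaves: 967800 × 0.11 × 0.19 × 0.16 = 3236.3232 kcal
Via Oak leaves: 351700 × 0.09 × 0.18 × 0.1 × 0.06 = 34.18524 kcal
Total at Red fox: 424.05 + 3236.3232 + 34.18524 = 3694.55844 kcal

3694.6 kcal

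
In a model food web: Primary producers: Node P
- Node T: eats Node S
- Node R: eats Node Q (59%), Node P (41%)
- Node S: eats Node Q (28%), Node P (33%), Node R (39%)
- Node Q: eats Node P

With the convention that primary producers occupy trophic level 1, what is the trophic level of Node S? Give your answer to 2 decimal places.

2.90

Node Q: 1 + 1 = 2
Node R: 1 + (0.59×2 + 0.41×1) = 2.59
Node S: 1 + (0.28×2 + 0.33×1 + 0.39×2.59) = 2.9001
Node T: 1 + 2.9001 = 3.9001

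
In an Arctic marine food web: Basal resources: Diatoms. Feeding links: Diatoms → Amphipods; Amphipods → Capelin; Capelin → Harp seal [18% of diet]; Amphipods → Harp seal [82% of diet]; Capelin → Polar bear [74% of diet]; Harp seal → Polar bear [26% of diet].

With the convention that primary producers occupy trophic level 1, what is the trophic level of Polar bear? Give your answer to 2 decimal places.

4.05

Amphipods: 1 + 1 = 2
Capelin: 1 + 2 = 3
Harp seal: 1 + (0.18×3 + 0.82×2) = 3.18
Polar bear: 1 + (0.74×3 + 0.26×3.18) = 4.0468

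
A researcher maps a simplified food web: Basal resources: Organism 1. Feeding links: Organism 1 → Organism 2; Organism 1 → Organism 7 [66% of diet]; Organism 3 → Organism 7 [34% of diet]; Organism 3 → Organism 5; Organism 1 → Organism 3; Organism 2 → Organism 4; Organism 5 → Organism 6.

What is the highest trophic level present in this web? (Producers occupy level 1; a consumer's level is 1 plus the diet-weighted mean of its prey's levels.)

Organism 2: 1 + 1 = 2
Organism 3: 1 + 1 = 2
Organism 4: 1 + 2 = 3
Organism 5: 1 + 2 = 3
Organism 6: 1 + 3 = 4
Organism 7: 1 + (0.34×2 + 0.66×1) = 2.34

4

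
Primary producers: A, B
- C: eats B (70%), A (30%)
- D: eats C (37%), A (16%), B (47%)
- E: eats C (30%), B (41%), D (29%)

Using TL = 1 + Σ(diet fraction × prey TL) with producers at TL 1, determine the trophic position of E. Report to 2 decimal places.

C: 1 + (0.7×1 + 0.3×1) = 2
D: 1 + (0.37×2 + 0.16×1 + 0.47×1) = 2.37
E: 1 + (0.3×2 + 0.41×1 + 0.29×2.37) = 2.6973

2.70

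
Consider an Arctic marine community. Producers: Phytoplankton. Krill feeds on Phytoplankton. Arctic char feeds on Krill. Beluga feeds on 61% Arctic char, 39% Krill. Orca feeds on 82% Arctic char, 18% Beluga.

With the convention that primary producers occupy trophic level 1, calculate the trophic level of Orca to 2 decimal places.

Krill: 1 + 1 = 2
Arctic char: 1 + 2 = 3
Beluga: 1 + (0.61×3 + 0.39×2) = 3.61
Orca: 1 + (0.82×3 + 0.18×3.61) = 4.1098

4.11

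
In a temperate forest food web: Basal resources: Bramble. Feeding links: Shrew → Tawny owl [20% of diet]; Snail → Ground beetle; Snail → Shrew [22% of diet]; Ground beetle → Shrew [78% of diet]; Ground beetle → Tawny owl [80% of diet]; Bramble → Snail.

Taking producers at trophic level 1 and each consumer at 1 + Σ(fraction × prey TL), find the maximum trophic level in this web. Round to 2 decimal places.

Snail: 1 + 1 = 2
Ground beetle: 1 + 2 = 3
Shrew: 1 + (0.22×2 + 0.78×3) = 3.78
Tawny owl: 1 + (0.2×3.78 + 0.8×3) = 4.156

4.16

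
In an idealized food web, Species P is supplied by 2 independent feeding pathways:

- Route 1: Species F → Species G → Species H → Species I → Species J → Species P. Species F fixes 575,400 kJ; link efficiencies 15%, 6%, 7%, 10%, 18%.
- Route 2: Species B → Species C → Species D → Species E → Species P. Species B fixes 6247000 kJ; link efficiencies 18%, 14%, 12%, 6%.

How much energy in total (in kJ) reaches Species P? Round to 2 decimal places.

1139.98 kJ

Route 1: 575400 × 0.15 × 0.06 × 0.07 × 0.1 × 0.18 = 6.525036 kJ
Route 2: 6247000 × 0.18 × 0.14 × 0.12 × 0.06 = 1133.45568 kJ
Total at Species P: 6.525036 + 1133.45568 = 1139.980716 kJ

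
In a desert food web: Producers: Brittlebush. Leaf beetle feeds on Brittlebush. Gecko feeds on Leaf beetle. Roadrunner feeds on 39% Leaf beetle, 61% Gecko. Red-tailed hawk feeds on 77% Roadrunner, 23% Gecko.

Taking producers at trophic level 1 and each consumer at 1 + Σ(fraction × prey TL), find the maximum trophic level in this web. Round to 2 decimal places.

4.47

Leaf beetle: 1 + 1 = 2
Gecko: 1 + 2 = 3
Roadrunner: 1 + (0.39×2 + 0.61×3) = 3.61
Red-tailed hawk: 1 + (0.77×3.61 + 0.23×3) = 4.4697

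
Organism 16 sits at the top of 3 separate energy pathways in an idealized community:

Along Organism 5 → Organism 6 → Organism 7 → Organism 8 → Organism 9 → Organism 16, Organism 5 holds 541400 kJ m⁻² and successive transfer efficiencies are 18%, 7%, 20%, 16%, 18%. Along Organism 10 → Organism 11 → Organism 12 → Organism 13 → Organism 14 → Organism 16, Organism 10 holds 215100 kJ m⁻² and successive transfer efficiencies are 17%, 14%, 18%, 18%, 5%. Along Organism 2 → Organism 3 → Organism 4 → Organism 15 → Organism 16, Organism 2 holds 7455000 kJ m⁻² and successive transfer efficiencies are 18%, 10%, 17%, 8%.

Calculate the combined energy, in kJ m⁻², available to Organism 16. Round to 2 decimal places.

Via Organism 5: 541400 × 0.18 × 0.07 × 0.2 × 0.16 × 0.18 = 39.2926464 kJ m⁻²
Via Organism 10: 215100 × 0.17 × 0.14 × 0.18 × 0.18 × 0.05 = 8.2933956 kJ m⁻²
Via Organism 2: 7455000 × 0.18 × 0.1 × 0.17 × 0.08 = 1824.984 kJ m⁻²
Total at Organism 16: 39.2926464 + 8.2933956 + 1824.984 = 1872.570042 kJ m⁻²

1872.57 kJ m⁻²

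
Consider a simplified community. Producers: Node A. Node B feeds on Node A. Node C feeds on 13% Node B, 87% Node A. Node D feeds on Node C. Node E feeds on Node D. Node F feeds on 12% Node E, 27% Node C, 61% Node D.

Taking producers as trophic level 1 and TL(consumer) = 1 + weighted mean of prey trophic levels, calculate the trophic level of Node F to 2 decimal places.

3.98

Node B: 1 + 1 = 2
Node C: 1 + (0.13×2 + 0.87×1) = 2.13
Node D: 1 + 2.13 = 3.13
Node E: 1 + 3.13 = 4.13
Node F: 1 + (0.12×4.13 + 0.27×2.13 + 0.61×3.13) = 3.98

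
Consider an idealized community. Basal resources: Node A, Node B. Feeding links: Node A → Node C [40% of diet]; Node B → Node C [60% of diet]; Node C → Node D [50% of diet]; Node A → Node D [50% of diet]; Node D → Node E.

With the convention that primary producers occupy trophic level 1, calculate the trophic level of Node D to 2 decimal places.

2.50

Node C: 1 + (0.4×1 + 0.6×1) = 2
Node D: 1 + (0.5×2 + 0.5×1) = 2.5
Node E: 1 + 2.5 = 3.5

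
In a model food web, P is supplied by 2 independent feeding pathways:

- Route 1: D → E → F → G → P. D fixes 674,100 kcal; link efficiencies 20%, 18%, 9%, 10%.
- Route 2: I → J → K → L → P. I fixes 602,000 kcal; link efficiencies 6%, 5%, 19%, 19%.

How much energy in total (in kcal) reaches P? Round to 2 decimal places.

Route 1: 674100 × 0.2 × 0.18 × 0.09 × 0.1 = 218.4084 kcal
Route 2: 602000 × 0.06 × 0.05 × 0.19 × 0.19 = 65.1966 kcal
Total at P: 218.4084 + 65.1966 = 283.605 kcal

283.61 kcal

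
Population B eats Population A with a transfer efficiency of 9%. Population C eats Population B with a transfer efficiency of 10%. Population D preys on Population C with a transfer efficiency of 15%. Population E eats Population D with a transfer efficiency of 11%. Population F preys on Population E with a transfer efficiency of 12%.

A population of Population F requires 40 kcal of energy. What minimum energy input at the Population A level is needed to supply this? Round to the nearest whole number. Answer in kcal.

Cumulative transfer efficiency: 0.09 × 0.1 × 0.15 × 0.11 × 0.12 = 0.00001782
Population A energy = 40 / 0.00001782 = 2244669 kcal

2244669 kcal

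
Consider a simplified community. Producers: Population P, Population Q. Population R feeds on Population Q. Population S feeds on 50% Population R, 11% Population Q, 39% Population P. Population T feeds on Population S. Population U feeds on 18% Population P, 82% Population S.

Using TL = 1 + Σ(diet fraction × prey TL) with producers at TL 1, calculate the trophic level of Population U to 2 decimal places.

3.23

Population R: 1 + 1 = 2
Population S: 1 + (0.5×2 + 0.11×1 + 0.39×1) = 2.5
Population T: 1 + 2.5 = 3.5
Population U: 1 + (0.18×1 + 0.82×2.5) = 3.23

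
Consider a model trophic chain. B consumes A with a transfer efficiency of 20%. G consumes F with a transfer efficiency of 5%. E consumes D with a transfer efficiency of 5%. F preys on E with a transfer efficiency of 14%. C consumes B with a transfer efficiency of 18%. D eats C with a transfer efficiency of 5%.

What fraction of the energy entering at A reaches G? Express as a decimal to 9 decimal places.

0.000000630

Product of link efficiencies: 0.2 × 0.18 × 0.05 × 0.05 × 0.14 × 0.05 = 0.00000063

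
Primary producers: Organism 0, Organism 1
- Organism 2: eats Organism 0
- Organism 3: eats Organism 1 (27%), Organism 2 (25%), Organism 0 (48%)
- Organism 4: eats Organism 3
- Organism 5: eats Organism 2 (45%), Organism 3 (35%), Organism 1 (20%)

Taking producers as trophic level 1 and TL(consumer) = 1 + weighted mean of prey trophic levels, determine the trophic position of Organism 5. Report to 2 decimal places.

2.89

Organism 2: 1 + 1 = 2
Organism 3: 1 + (0.27×1 + 0.25×2 + 0.48×1) = 2.25
Organism 4: 1 + 2.25 = 3.25
Organism 5: 1 + (0.45×2 + 0.35×2.25 + 0.2×1) = 2.8875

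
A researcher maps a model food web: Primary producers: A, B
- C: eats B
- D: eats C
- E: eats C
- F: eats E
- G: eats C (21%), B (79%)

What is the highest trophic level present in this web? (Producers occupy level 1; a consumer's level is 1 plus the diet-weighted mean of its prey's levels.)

C: 1 + 1 = 2
D: 1 + 2 = 3
E: 1 + 2 = 3
F: 1 + 3 = 4
G: 1 + (0.21×2 + 0.79×1) = 2.21

4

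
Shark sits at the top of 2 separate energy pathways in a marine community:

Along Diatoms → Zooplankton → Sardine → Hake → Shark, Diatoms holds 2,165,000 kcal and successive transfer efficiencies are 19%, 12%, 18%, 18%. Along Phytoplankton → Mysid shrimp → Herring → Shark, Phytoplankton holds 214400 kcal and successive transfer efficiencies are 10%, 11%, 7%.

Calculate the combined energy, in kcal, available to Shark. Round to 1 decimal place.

Via Diatoms: 2165000 × 0.19 × 0.12 × 0.18 × 0.18 = 1599.3288 kcal
Via Phytoplankton: 214400 × 0.1 × 0.11 × 0.07 = 165.088 kcal
Total at Shark: 1599.3288 + 165.088 = 1764.4168 kcal

1764.4 kcal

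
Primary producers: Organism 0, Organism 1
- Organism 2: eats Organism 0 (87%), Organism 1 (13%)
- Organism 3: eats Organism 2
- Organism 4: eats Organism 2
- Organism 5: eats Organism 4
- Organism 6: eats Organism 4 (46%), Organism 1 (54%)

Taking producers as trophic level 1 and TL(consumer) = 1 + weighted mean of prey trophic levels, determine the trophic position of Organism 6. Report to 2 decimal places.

Organism 2: 1 + (0.87×1 + 0.13×1) = 2
Organism 3: 1 + 2 = 3
Organism 4: 1 + 2 = 3
Organism 5: 1 + 3 = 4
Organism 6: 1 + (0.46×3 + 0.54×1) = 2.92

2.92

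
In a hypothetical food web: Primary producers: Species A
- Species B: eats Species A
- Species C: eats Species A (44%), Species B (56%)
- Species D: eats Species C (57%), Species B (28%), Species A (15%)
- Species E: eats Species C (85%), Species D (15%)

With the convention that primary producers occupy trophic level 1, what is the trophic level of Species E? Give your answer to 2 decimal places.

3.65

Species B: 1 + 1 = 2
Species C: 1 + (0.44×1 + 0.56×2) = 2.56
Species D: 1 + (0.57×2.56 + 0.28×2 + 0.15×1) = 3.1692
Species E: 1 + (0.85×2.56 + 0.15×3.1692) = 3.65138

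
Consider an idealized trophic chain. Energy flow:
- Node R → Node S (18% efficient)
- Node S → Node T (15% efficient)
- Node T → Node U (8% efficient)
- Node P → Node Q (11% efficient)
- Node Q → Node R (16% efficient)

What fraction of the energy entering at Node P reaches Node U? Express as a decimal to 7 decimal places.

0.0000380

Product of link efficiencies: 0.11 × 0.16 × 0.18 × 0.15 × 0.08 = 0.000038016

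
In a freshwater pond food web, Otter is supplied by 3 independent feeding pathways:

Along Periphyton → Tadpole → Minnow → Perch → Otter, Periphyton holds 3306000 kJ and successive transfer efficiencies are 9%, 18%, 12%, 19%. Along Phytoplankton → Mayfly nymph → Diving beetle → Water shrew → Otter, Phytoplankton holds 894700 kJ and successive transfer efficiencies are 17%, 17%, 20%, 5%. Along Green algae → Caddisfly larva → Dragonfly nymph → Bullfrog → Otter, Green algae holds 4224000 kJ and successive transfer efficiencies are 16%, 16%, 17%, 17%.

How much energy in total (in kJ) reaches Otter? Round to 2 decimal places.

4604.76 kJ

Via Periphyton: 3306000 × 0.09 × 0.18 × 0.12 × 0.19 = 1221.10416 kJ
Via Phytoplankton: 894700 × 0.17 × 0.17 × 0.2 × 0.05 = 258.5683 kJ
Via Green algae: 4224000 × 0.16 × 0.16 × 0.17 × 0.17 = 3125.08416 kJ
Total at Otter: 1221.10416 + 258.5683 + 3125.08416 = 4604.75662 kJ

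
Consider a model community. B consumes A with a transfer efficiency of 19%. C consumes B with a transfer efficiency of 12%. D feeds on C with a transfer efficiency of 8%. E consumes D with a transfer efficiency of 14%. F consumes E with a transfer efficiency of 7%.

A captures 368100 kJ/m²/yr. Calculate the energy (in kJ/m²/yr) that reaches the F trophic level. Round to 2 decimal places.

6.58 kJ/m²/yr

B: 368100 × 0.19 = 69939 kJ/m²/yr
C: 69939 × 0.12 = 8392.68 kJ/m²/yr
D: 8392.68 × 0.08 = 671.4144 kJ/m²/yr
E: 671.4144 × 0.14 = 93.998016 kJ/m²/yr
F: 93.998016 × 0.07 = 6.57986112 kJ/m²/yr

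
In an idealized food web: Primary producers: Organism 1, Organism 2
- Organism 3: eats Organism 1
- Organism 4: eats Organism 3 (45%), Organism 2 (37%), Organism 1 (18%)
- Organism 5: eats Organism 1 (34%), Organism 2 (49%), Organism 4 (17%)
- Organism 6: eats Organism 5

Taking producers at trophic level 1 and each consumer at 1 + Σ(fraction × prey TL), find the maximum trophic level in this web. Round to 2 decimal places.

3.25

Organism 3: 1 + 1 = 2
Organism 4: 1 + (0.45×2 + 0.37×1 + 0.18×1) = 2.45
Organism 5: 1 + (0.34×1 + 0.49×1 + 0.17×2.45) = 2.2465
Organism 6: 1 + 2.2465 = 3.2465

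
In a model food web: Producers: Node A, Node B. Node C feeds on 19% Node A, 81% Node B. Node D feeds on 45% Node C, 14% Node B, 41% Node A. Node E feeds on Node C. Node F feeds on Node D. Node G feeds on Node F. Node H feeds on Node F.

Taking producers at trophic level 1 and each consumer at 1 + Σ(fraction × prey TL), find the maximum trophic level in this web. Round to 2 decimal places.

Node C: 1 + (0.19×1 + 0.81×1) = 2
Node D: 1 + (0.45×2 + 0.14×1 + 0.41×1) = 2.45
Node E: 1 + 2 = 3
Node F: 1 + 2.45 = 3.45
Node G: 1 + 3.45 = 4.45
Node H: 1 + 3.45 = 4.45

4.45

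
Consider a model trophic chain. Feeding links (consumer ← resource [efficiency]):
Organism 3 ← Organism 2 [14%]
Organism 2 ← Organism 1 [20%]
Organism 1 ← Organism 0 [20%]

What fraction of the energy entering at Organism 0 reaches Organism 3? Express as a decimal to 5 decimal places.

0.00560

Product of link efficiencies: 0.2 × 0.2 × 0.14 = 0.0056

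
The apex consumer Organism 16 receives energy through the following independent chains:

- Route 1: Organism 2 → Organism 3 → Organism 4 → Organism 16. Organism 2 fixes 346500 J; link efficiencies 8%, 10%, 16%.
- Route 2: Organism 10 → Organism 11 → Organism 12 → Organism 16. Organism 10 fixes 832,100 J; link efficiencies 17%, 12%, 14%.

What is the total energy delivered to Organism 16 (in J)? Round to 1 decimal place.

Route 1: 346500 × 0.08 × 0.1 × 0.16 = 443.52 J
Route 2: 832100 × 0.17 × 0.12 × 0.14 = 2376.4776 J
Total at Organism 16: 443.52 + 2376.4776 = 2819.9976 J

2820.0 J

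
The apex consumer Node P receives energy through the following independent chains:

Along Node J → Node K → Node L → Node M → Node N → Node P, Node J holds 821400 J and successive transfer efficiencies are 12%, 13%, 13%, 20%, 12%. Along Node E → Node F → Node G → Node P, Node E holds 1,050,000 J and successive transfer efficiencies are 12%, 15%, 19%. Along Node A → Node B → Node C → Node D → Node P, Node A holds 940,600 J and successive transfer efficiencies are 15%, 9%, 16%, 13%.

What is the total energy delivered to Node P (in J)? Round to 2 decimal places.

Via Node J: 821400 × 0.12 × 0.13 × 0.13 × 0.2 × 0.12 = 39.9791808 J
Via Node E: 1050000 × 0.12 × 0.15 × 0.19 = 3591 J
Via Node A: 940600 × 0.15 × 0.09 × 0.16 × 0.13 = 264.12048 J
Total at Node P: 39.9791808 + 3591 + 264.12048 = 3895.0996608 J

3895.10 J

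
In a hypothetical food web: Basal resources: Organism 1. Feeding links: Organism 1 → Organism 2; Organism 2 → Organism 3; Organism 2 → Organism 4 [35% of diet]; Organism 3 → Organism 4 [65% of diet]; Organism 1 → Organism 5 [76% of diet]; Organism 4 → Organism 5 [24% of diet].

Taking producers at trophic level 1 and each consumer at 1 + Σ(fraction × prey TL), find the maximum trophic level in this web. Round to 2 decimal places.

3.65

Organism 2: 1 + 1 = 2
Organism 3: 1 + 2 = 3
Organism 4: 1 + (0.35×2 + 0.65×3) = 3.65
Organism 5: 1 + (0.76×1 + 0.24×3.65) = 2.636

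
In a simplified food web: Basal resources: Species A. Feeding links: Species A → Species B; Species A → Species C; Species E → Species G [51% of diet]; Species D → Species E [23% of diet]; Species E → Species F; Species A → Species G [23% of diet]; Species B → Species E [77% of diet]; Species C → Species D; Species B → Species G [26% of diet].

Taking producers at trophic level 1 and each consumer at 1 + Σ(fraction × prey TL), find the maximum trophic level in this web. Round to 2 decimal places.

4.23

Species B: 1 + 1 = 2
Species C: 1 + 1 = 2
Species D: 1 + 2 = 3
Species E: 1 + (0.23×3 + 0.77×2) = 3.23
Species F: 1 + 3.23 = 4.23
Species G: 1 + (0.23×1 + 0.51×3.23 + 0.26×2) = 3.3973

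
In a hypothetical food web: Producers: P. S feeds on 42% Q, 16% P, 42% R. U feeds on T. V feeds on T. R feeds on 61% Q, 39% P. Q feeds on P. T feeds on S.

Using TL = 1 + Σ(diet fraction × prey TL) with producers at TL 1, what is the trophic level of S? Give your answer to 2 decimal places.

3.10

Q: 1 + 1 = 2
R: 1 + (0.61×2 + 0.39×1) = 2.61
S: 1 + (0.42×2 + 0.16×1 + 0.42×2.61) = 3.0962
T: 1 + 3.0962 = 4.0962
U: 1 + 4.0962 = 5.0962
V: 1 + 4.0962 = 5.0962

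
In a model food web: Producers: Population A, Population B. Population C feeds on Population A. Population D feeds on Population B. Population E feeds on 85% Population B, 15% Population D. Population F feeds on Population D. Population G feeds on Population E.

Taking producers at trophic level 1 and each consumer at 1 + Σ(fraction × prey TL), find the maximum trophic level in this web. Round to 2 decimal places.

3.15

Population C: 1 + 1 = 2
Population D: 1 + 1 = 2
Population E: 1 + (0.85×1 + 0.15×2) = 2.15
Population F: 1 + 2 = 3
Population G: 1 + 2.15 = 3.15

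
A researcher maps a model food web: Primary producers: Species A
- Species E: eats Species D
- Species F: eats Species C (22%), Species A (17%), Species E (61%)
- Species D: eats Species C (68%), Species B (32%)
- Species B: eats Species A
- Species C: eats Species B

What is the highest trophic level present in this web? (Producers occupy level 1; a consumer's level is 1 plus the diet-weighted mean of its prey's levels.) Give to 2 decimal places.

Species B: 1 + 1 = 2
Species C: 1 + 2 = 3
Species D: 1 + (0.68×3 + 0.32×2) = 3.68
Species E: 1 + 3.68 = 4.68
Species F: 1 + (0.22×3 + 0.17×1 + 0.61×4.68) = 4.6848

4.68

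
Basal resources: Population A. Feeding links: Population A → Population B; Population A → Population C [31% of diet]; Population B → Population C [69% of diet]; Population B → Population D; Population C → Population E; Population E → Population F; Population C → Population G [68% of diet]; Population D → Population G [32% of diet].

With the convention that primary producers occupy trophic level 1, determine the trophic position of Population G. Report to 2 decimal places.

Population B: 1 + 1 = 2
Population C: 1 + (0.31×1 + 0.69×2) = 2.69
Population D: 1 + 2 = 3
Population E: 1 + 2.69 = 3.69
Population F: 1 + 3.69 = 4.69
Population G: 1 + (0.68×2.69 + 0.32×3) = 3.7892

3.79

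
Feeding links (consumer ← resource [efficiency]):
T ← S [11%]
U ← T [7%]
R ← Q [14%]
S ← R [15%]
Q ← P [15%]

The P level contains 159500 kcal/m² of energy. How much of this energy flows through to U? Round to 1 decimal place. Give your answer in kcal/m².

3.9 kcal/m²

Q: 159500 × 0.15 = 23925 kcal/m²
R: 23925 × 0.14 = 3349.5 kcal/m²
S: 3349.5 × 0.15 = 502.425 kcal/m²
T: 502.425 × 0.11 = 55.26675 kcal/m²
U: 55.26675 × 0.07 = 3.8686725 kcal/m²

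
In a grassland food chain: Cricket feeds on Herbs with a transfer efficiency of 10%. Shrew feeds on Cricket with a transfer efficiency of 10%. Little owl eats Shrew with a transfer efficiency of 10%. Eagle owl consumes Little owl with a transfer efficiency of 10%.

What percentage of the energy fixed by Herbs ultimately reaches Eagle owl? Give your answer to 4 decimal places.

Product of link efficiencies: 0.1 × 0.1 × 0.1 × 0.1 = 0.0001
As a percentage: 0.0001 × 100 = 0.0100%

0.0100%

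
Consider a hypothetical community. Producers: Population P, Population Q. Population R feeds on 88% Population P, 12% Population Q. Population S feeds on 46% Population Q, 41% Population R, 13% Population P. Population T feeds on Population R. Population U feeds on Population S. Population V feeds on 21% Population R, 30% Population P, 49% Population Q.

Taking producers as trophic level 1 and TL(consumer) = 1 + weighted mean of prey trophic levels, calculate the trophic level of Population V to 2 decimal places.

2.21

Population R: 1 + (0.88×1 + 0.12×1) = 2
Population S: 1 + (0.46×1 + 0.41×2 + 0.13×1) = 2.41
Population T: 1 + 2 = 3
Population U: 1 + 2.41 = 3.41
Population V: 1 + (0.21×2 + 0.3×1 + 0.49×1) = 2.21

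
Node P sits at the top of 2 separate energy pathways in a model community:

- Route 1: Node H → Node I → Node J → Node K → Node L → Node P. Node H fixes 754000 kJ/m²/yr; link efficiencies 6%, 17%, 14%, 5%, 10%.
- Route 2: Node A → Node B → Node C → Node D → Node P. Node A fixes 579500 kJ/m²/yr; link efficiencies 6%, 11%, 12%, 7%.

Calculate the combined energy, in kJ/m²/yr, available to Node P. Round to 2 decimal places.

37.51 kJ/m²/yr

Route 1: 754000 × 0.06 × 0.17 × 0.14 × 0.05 × 0.1 = 5.38356 kJ/m²/yr
Route 2: 579500 × 0.06 × 0.11 × 0.12 × 0.07 = 32.12748 kJ/m²/yr
Total at Node P: 5.38356 + 32.12748 = 37.51104 kJ/m²/yr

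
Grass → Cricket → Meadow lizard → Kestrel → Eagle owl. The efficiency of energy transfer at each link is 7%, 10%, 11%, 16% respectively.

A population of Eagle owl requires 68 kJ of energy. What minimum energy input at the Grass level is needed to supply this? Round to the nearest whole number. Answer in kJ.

Cumulative transfer efficiency: 0.07 × 0.1 × 0.11 × 0.16 = 0.0001232
Grass energy = 68 / 0.0001232 = 551948 kJ

551948 kJ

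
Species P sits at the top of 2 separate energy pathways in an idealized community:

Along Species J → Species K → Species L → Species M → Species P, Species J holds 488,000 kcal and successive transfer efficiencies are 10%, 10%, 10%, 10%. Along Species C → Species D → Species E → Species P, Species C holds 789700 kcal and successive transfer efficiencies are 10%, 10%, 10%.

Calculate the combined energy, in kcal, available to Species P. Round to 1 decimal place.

838.5 kcal

Via Species J: 488000 × 0.1 × 0.1 × 0.1 × 0.1 = 48.8 kcal
Via Species C: 789700 × 0.1 × 0.1 × 0.1 = 789.7 kcal
Total at Species P: 48.8 + 789.7 = 838.5 kcal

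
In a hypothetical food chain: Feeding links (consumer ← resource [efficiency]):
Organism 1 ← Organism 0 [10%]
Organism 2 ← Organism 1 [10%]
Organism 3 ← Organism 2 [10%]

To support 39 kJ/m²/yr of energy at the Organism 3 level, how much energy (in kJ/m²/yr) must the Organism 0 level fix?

39000 kJ/m²/yr

Cumulative transfer efficiency: 0.1 × 0.1 × 0.1 = 0.001
Organism 0 energy = 39 / 0.001 = 39000 kJ/m²/yr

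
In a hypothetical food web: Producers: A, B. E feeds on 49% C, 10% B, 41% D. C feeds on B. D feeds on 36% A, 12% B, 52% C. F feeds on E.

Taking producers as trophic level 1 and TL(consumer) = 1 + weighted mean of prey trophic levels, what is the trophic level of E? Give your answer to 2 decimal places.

3.11

C: 1 + 1 = 2
D: 1 + (0.36×1 + 0.12×1 + 0.52×2) = 2.52
E: 1 + (0.49×2 + 0.1×1 + 0.41×2.52) = 3.1132
F: 1 + 3.1132 = 4.1132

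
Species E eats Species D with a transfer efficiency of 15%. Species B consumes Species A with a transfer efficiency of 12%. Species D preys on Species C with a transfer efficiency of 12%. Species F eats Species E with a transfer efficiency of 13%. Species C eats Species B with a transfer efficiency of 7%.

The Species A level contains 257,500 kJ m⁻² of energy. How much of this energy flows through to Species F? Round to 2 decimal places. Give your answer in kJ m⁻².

Species B: 257500 × 0.12 = 30900 kJ m⁻²
Species C: 30900 × 0.07 = 2163 kJ m⁻²
Species D: 2163 × 0.12 = 259.56 kJ m⁻²
Species E: 259.56 × 0.15 = 38.934 kJ m⁻²
Species F: 38.934 × 0.13 = 5.06142 kJ m⁻²

5.06 kJ m⁻²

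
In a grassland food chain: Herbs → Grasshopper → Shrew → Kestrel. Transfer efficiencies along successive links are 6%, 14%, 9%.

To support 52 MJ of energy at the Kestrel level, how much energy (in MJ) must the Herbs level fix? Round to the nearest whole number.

68783 MJ

Cumulative transfer efficiency: 0.06 × 0.14 × 0.09 = 0.000756
Herbs energy = 52 / 0.000756 = 68783 MJ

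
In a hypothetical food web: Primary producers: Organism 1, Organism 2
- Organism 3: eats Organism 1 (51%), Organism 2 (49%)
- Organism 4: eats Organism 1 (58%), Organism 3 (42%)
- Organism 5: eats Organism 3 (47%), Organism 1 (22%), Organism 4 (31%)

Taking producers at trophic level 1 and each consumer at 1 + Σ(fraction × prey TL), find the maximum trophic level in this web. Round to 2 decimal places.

Organism 3: 1 + (0.51×1 + 0.49×1) = 2
Organism 4: 1 + (0.58×1 + 0.42×2) = 2.42
Organism 5: 1 + (0.47×2 + 0.22×1 + 0.31×2.42) = 2.9102

2.91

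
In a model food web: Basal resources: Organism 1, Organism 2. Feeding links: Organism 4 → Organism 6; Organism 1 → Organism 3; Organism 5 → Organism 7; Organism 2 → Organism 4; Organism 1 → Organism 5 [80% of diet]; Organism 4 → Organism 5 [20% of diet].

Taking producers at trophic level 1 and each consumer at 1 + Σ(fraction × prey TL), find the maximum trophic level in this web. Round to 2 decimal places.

Organism 3: 1 + 1 = 2
Organism 4: 1 + 1 = 2
Organism 5: 1 + (0.8×1 + 0.2×2) = 2.2
Organism 6: 1 + 2 = 3
Organism 7: 1 + 2.2 = 3.2

3.20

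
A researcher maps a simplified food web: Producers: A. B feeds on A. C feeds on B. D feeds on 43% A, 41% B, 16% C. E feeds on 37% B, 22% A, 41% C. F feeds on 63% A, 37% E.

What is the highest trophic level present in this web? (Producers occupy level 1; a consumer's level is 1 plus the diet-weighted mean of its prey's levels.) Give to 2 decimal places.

3.19

B: 1 + 1 = 2
C: 1 + 2 = 3
D: 1 + (0.43×1 + 0.41×2 + 0.16×3) = 2.73
E: 1 + (0.37×2 + 0.22×1 + 0.41×3) = 3.19
F: 1 + (0.63×1 + 0.37×3.19) = 2.8103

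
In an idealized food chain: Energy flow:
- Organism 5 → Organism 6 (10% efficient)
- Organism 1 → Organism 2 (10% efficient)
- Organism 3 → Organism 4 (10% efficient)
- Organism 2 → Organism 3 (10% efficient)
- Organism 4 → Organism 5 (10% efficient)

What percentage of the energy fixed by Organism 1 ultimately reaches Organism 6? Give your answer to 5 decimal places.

0.00100%

Product of link efficiencies: 0.1 × 0.1 × 0.1 × 0.1 × 0.1 = 0.00001
As a percentage: 0.00001 × 100 = 0.00100%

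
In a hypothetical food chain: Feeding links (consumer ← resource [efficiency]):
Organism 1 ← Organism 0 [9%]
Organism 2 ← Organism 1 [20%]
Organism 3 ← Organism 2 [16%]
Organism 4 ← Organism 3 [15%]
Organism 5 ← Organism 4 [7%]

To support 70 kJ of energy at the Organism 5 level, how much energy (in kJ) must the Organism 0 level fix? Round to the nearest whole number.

2314815 kJ

Cumulative transfer efficiency: 0.09 × 0.2 × 0.16 × 0.15 × 0.07 = 0.00003024
Organism 0 energy = 70 / 0.00003024 = 2314815 kJ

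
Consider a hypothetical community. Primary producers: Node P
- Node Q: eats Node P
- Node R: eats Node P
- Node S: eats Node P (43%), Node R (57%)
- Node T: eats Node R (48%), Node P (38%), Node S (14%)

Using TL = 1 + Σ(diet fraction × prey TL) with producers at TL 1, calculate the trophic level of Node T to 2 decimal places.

2.70

Node Q: 1 + 1 = 2
Node R: 1 + 1 = 2
Node S: 1 + (0.43×1 + 0.57×2) = 2.57
Node T: 1 + (0.48×2 + 0.38×1 + 0.14×2.57) = 2.6998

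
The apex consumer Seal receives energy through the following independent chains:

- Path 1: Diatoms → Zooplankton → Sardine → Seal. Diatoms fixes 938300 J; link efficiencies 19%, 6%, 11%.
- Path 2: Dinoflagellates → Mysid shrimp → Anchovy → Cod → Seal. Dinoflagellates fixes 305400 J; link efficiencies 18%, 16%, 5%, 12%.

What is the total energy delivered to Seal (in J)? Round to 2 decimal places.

1229.40 J

Path 1: 938300 × 0.19 × 0.06 × 0.11 = 1176.6282 J
Path 2: 305400 × 0.18 × 0.16 × 0.05 × 0.12 = 52.77312 J
Total at Seal: 1176.6282 + 52.77312 = 1229.40132 J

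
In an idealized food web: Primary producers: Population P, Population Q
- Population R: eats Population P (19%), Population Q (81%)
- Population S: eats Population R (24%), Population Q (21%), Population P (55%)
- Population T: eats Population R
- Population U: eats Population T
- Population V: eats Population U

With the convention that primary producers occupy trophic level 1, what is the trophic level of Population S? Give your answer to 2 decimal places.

2.24

Population R: 1 + (0.19×1 + 0.81×1) = 2
Population S: 1 + (0.24×2 + 0.21×1 + 0.55×1) = 2.24
Population T: 1 + 2 = 3
Population U: 1 + 3 = 4
Population V: 1 + 4 = 5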